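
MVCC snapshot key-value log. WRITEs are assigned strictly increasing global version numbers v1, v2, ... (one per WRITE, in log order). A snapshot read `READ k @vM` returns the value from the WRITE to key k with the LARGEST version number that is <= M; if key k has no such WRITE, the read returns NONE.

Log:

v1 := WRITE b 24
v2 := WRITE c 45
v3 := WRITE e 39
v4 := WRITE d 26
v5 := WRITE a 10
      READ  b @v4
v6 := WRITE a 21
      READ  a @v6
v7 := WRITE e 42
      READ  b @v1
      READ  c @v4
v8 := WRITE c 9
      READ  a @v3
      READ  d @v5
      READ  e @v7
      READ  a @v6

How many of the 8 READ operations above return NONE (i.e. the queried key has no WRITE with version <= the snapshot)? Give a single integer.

v1: WRITE b=24  (b history now [(1, 24)])
v2: WRITE c=45  (c history now [(2, 45)])
v3: WRITE e=39  (e history now [(3, 39)])
v4: WRITE d=26  (d history now [(4, 26)])
v5: WRITE a=10  (a history now [(5, 10)])
READ b @v4: history=[(1, 24)] -> pick v1 -> 24
v6: WRITE a=21  (a history now [(5, 10), (6, 21)])
READ a @v6: history=[(5, 10), (6, 21)] -> pick v6 -> 21
v7: WRITE e=42  (e history now [(3, 39), (7, 42)])
READ b @v1: history=[(1, 24)] -> pick v1 -> 24
READ c @v4: history=[(2, 45)] -> pick v2 -> 45
v8: WRITE c=9  (c history now [(2, 45), (8, 9)])
READ a @v3: history=[(5, 10), (6, 21)] -> no version <= 3 -> NONE
READ d @v5: history=[(4, 26)] -> pick v4 -> 26
READ e @v7: history=[(3, 39), (7, 42)] -> pick v7 -> 42
READ a @v6: history=[(5, 10), (6, 21)] -> pick v6 -> 21
Read results in order: ['24', '21', '24', '45', 'NONE', '26', '42', '21']
NONE count = 1

Answer: 1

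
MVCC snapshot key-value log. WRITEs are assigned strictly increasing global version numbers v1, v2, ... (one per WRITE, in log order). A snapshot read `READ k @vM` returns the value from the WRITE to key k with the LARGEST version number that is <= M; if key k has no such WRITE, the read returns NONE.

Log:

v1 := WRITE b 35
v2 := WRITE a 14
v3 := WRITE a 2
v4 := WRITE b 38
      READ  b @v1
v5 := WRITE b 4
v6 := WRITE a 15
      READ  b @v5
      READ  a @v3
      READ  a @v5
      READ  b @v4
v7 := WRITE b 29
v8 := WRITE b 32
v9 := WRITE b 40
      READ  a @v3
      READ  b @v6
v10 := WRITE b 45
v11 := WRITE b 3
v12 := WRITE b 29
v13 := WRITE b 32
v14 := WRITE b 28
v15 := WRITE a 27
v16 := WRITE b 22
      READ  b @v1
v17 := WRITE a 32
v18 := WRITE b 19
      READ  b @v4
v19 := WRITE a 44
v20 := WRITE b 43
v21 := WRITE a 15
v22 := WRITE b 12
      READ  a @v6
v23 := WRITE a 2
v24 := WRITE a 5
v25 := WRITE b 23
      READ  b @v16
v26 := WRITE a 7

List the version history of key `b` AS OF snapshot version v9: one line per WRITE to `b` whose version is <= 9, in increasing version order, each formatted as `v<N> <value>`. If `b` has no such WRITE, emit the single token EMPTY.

Answer: v1 35
v4 38
v5 4
v7 29
v8 32
v9 40

Derivation:
Scan writes for key=b with version <= 9:
  v1 WRITE b 35 -> keep
  v2 WRITE a 14 -> skip
  v3 WRITE a 2 -> skip
  v4 WRITE b 38 -> keep
  v5 WRITE b 4 -> keep
  v6 WRITE a 15 -> skip
  v7 WRITE b 29 -> keep
  v8 WRITE b 32 -> keep
  v9 WRITE b 40 -> keep
  v10 WRITE b 45 -> drop (> snap)
  v11 WRITE b 3 -> drop (> snap)
  v12 WRITE b 29 -> drop (> snap)
  v13 WRITE b 32 -> drop (> snap)
  v14 WRITE b 28 -> drop (> snap)
  v15 WRITE a 27 -> skip
  v16 WRITE b 22 -> drop (> snap)
  v17 WRITE a 32 -> skip
  v18 WRITE b 19 -> drop (> snap)
  v19 WRITE a 44 -> skip
  v20 WRITE b 43 -> drop (> snap)
  v21 WRITE a 15 -> skip
  v22 WRITE b 12 -> drop (> snap)
  v23 WRITE a 2 -> skip
  v24 WRITE a 5 -> skip
  v25 WRITE b 23 -> drop (> snap)
  v26 WRITE a 7 -> skip
Collected: [(1, 35), (4, 38), (5, 4), (7, 29), (8, 32), (9, 40)]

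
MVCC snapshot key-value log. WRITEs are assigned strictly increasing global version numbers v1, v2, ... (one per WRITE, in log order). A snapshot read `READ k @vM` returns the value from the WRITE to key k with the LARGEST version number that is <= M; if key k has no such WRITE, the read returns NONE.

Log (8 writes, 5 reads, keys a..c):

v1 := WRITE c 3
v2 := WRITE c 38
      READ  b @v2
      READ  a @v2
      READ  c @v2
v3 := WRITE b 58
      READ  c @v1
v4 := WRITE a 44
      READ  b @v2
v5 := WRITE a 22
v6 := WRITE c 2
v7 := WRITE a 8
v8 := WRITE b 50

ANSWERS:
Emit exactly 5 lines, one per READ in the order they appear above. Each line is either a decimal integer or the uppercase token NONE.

Answer: NONE
NONE
38
3
NONE

Derivation:
v1: WRITE c=3  (c history now [(1, 3)])
v2: WRITE c=38  (c history now [(1, 3), (2, 38)])
READ b @v2: history=[] -> no version <= 2 -> NONE
READ a @v2: history=[] -> no version <= 2 -> NONE
READ c @v2: history=[(1, 3), (2, 38)] -> pick v2 -> 38
v3: WRITE b=58  (b history now [(3, 58)])
READ c @v1: history=[(1, 3), (2, 38)] -> pick v1 -> 3
v4: WRITE a=44  (a history now [(4, 44)])
READ b @v2: history=[(3, 58)] -> no version <= 2 -> NONE
v5: WRITE a=22  (a history now [(4, 44), (5, 22)])
v6: WRITE c=2  (c history now [(1, 3), (2, 38), (6, 2)])
v7: WRITE a=8  (a history now [(4, 44), (5, 22), (7, 8)])
v8: WRITE b=50  (b history now [(3, 58), (8, 50)])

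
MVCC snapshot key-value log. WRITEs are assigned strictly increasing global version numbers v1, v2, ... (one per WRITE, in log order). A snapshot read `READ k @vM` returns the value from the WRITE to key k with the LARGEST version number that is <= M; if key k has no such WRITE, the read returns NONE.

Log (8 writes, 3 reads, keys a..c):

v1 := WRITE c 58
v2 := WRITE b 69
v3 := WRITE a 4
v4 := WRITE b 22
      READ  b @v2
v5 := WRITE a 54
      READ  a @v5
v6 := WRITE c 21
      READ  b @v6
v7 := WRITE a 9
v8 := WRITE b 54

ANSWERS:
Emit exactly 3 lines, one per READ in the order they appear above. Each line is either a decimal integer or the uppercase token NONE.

Answer: 69
54
22

Derivation:
v1: WRITE c=58  (c history now [(1, 58)])
v2: WRITE b=69  (b history now [(2, 69)])
v3: WRITE a=4  (a history now [(3, 4)])
v4: WRITE b=22  (b history now [(2, 69), (4, 22)])
READ b @v2: history=[(2, 69), (4, 22)] -> pick v2 -> 69
v5: WRITE a=54  (a history now [(3, 4), (5, 54)])
READ a @v5: history=[(3, 4), (5, 54)] -> pick v5 -> 54
v6: WRITE c=21  (c history now [(1, 58), (6, 21)])
READ b @v6: history=[(2, 69), (4, 22)] -> pick v4 -> 22
v7: WRITE a=9  (a history now [(3, 4), (5, 54), (7, 9)])
v8: WRITE b=54  (b history now [(2, 69), (4, 22), (8, 54)])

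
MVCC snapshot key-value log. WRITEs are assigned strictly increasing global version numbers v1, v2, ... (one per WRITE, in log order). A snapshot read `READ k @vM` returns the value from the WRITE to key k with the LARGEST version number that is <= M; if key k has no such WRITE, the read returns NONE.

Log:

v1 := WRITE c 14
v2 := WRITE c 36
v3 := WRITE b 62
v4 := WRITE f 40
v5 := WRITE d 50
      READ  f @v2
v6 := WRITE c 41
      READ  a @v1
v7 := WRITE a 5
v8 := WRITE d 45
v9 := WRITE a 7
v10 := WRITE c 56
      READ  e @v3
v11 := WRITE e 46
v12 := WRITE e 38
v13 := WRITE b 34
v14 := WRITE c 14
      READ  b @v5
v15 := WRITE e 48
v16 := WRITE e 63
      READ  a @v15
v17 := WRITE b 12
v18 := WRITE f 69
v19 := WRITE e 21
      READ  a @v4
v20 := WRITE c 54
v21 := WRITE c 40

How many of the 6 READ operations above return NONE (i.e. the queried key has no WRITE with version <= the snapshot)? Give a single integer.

v1: WRITE c=14  (c history now [(1, 14)])
v2: WRITE c=36  (c history now [(1, 14), (2, 36)])
v3: WRITE b=62  (b history now [(3, 62)])
v4: WRITE f=40  (f history now [(4, 40)])
v5: WRITE d=50  (d history now [(5, 50)])
READ f @v2: history=[(4, 40)] -> no version <= 2 -> NONE
v6: WRITE c=41  (c history now [(1, 14), (2, 36), (6, 41)])
READ a @v1: history=[] -> no version <= 1 -> NONE
v7: WRITE a=5  (a history now [(7, 5)])
v8: WRITE d=45  (d history now [(5, 50), (8, 45)])
v9: WRITE a=7  (a history now [(7, 5), (9, 7)])
v10: WRITE c=56  (c history now [(1, 14), (2, 36), (6, 41), (10, 56)])
READ e @v3: history=[] -> no version <= 3 -> NONE
v11: WRITE e=46  (e history now [(11, 46)])
v12: WRITE e=38  (e history now [(11, 46), (12, 38)])
v13: WRITE b=34  (b history now [(3, 62), (13, 34)])
v14: WRITE c=14  (c history now [(1, 14), (2, 36), (6, 41), (10, 56), (14, 14)])
READ b @v5: history=[(3, 62), (13, 34)] -> pick v3 -> 62
v15: WRITE e=48  (e history now [(11, 46), (12, 38), (15, 48)])
v16: WRITE e=63  (e history now [(11, 46), (12, 38), (15, 48), (16, 63)])
READ a @v15: history=[(7, 5), (9, 7)] -> pick v9 -> 7
v17: WRITE b=12  (b history now [(3, 62), (13, 34), (17, 12)])
v18: WRITE f=69  (f history now [(4, 40), (18, 69)])
v19: WRITE e=21  (e history now [(11, 46), (12, 38), (15, 48), (16, 63), (19, 21)])
READ a @v4: history=[(7, 5), (9, 7)] -> no version <= 4 -> NONE
v20: WRITE c=54  (c history now [(1, 14), (2, 36), (6, 41), (10, 56), (14, 14), (20, 54)])
v21: WRITE c=40  (c history now [(1, 14), (2, 36), (6, 41), (10, 56), (14, 14), (20, 54), (21, 40)])
Read results in order: ['NONE', 'NONE', 'NONE', '62', '7', 'NONE']
NONE count = 4

Answer: 4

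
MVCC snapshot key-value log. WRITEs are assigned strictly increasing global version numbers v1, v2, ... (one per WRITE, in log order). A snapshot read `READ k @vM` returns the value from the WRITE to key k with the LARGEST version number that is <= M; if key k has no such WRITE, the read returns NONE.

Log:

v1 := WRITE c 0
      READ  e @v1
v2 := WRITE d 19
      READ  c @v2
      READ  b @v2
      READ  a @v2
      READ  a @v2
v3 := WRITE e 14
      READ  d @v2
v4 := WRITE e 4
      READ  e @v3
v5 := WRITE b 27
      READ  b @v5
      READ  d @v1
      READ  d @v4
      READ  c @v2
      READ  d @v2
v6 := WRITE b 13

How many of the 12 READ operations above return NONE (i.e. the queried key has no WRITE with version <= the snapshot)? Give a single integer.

v1: WRITE c=0  (c history now [(1, 0)])
READ e @v1: history=[] -> no version <= 1 -> NONE
v2: WRITE d=19  (d history now [(2, 19)])
READ c @v2: history=[(1, 0)] -> pick v1 -> 0
READ b @v2: history=[] -> no version <= 2 -> NONE
READ a @v2: history=[] -> no version <= 2 -> NONE
READ a @v2: history=[] -> no version <= 2 -> NONE
v3: WRITE e=14  (e history now [(3, 14)])
READ d @v2: history=[(2, 19)] -> pick v2 -> 19
v4: WRITE e=4  (e history now [(3, 14), (4, 4)])
READ e @v3: history=[(3, 14), (4, 4)] -> pick v3 -> 14
v5: WRITE b=27  (b history now [(5, 27)])
READ b @v5: history=[(5, 27)] -> pick v5 -> 27
READ d @v1: history=[(2, 19)] -> no version <= 1 -> NONE
READ d @v4: history=[(2, 19)] -> pick v2 -> 19
READ c @v2: history=[(1, 0)] -> pick v1 -> 0
READ d @v2: history=[(2, 19)] -> pick v2 -> 19
v6: WRITE b=13  (b history now [(5, 27), (6, 13)])
Read results in order: ['NONE', '0', 'NONE', 'NONE', 'NONE', '19', '14', '27', 'NONE', '19', '0', '19']
NONE count = 5

Answer: 5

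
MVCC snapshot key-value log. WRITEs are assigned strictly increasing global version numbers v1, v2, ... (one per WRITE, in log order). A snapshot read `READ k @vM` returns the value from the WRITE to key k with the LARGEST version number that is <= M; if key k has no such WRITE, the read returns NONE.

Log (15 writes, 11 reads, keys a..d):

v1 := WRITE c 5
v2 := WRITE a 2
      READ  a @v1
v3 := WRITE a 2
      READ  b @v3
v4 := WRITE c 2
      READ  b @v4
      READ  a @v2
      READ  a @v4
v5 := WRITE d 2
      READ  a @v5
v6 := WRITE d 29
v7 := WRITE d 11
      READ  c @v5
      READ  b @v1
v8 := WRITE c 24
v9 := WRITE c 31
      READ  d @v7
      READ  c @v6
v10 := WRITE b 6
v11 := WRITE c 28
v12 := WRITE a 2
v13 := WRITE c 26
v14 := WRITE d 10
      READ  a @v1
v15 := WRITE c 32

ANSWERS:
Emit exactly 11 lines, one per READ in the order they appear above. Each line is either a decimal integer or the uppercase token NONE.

v1: WRITE c=5  (c history now [(1, 5)])
v2: WRITE a=2  (a history now [(2, 2)])
READ a @v1: history=[(2, 2)] -> no version <= 1 -> NONE
v3: WRITE a=2  (a history now [(2, 2), (3, 2)])
READ b @v3: history=[] -> no version <= 3 -> NONE
v4: WRITE c=2  (c history now [(1, 5), (4, 2)])
READ b @v4: history=[] -> no version <= 4 -> NONE
READ a @v2: history=[(2, 2), (3, 2)] -> pick v2 -> 2
READ a @v4: history=[(2, 2), (3, 2)] -> pick v3 -> 2
v5: WRITE d=2  (d history now [(5, 2)])
READ a @v5: history=[(2, 2), (3, 2)] -> pick v3 -> 2
v6: WRITE d=29  (d history now [(5, 2), (6, 29)])
v7: WRITE d=11  (d history now [(5, 2), (6, 29), (7, 11)])
READ c @v5: history=[(1, 5), (4, 2)] -> pick v4 -> 2
READ b @v1: history=[] -> no version <= 1 -> NONE
v8: WRITE c=24  (c history now [(1, 5), (4, 2), (8, 24)])
v9: WRITE c=31  (c history now [(1, 5), (4, 2), (8, 24), (9, 31)])
READ d @v7: history=[(5, 2), (6, 29), (7, 11)] -> pick v7 -> 11
READ c @v6: history=[(1, 5), (4, 2), (8, 24), (9, 31)] -> pick v4 -> 2
v10: WRITE b=6  (b history now [(10, 6)])
v11: WRITE c=28  (c history now [(1, 5), (4, 2), (8, 24), (9, 31), (11, 28)])
v12: WRITE a=2  (a history now [(2, 2), (3, 2), (12, 2)])
v13: WRITE c=26  (c history now [(1, 5), (4, 2), (8, 24), (9, 31), (11, 28), (13, 26)])
v14: WRITE d=10  (d history now [(5, 2), (6, 29), (7, 11), (14, 10)])
READ a @v1: history=[(2, 2), (3, 2), (12, 2)] -> no version <= 1 -> NONE
v15: WRITE c=32  (c history now [(1, 5), (4, 2), (8, 24), (9, 31), (11, 28), (13, 26), (15, 32)])

Answer: NONE
NONE
NONE
2
2
2
2
NONE
11
2
NONE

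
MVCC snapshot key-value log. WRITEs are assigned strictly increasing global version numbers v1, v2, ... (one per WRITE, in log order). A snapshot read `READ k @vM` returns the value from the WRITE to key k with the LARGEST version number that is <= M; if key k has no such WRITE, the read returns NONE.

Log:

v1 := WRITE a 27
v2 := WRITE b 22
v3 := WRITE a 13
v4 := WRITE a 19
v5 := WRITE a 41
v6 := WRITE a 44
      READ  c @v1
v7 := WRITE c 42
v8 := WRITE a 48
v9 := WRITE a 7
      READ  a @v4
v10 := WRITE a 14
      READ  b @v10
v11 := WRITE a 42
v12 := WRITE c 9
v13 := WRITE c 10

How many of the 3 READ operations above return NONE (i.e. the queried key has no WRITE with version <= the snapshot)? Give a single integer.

Answer: 1

Derivation:
v1: WRITE a=27  (a history now [(1, 27)])
v2: WRITE b=22  (b history now [(2, 22)])
v3: WRITE a=13  (a history now [(1, 27), (3, 13)])
v4: WRITE a=19  (a history now [(1, 27), (3, 13), (4, 19)])
v5: WRITE a=41  (a history now [(1, 27), (3, 13), (4, 19), (5, 41)])
v6: WRITE a=44  (a history now [(1, 27), (3, 13), (4, 19), (5, 41), (6, 44)])
READ c @v1: history=[] -> no version <= 1 -> NONE
v7: WRITE c=42  (c history now [(7, 42)])
v8: WRITE a=48  (a history now [(1, 27), (3, 13), (4, 19), (5, 41), (6, 44), (8, 48)])
v9: WRITE a=7  (a history now [(1, 27), (3, 13), (4, 19), (5, 41), (6, 44), (8, 48), (9, 7)])
READ a @v4: history=[(1, 27), (3, 13), (4, 19), (5, 41), (6, 44), (8, 48), (9, 7)] -> pick v4 -> 19
v10: WRITE a=14  (a history now [(1, 27), (3, 13), (4, 19), (5, 41), (6, 44), (8, 48), (9, 7), (10, 14)])
READ b @v10: history=[(2, 22)] -> pick v2 -> 22
v11: WRITE a=42  (a history now [(1, 27), (3, 13), (4, 19), (5, 41), (6, 44), (8, 48), (9, 7), (10, 14), (11, 42)])
v12: WRITE c=9  (c history now [(7, 42), (12, 9)])
v13: WRITE c=10  (c history now [(7, 42), (12, 9), (13, 10)])
Read results in order: ['NONE', '19', '22']
NONE count = 1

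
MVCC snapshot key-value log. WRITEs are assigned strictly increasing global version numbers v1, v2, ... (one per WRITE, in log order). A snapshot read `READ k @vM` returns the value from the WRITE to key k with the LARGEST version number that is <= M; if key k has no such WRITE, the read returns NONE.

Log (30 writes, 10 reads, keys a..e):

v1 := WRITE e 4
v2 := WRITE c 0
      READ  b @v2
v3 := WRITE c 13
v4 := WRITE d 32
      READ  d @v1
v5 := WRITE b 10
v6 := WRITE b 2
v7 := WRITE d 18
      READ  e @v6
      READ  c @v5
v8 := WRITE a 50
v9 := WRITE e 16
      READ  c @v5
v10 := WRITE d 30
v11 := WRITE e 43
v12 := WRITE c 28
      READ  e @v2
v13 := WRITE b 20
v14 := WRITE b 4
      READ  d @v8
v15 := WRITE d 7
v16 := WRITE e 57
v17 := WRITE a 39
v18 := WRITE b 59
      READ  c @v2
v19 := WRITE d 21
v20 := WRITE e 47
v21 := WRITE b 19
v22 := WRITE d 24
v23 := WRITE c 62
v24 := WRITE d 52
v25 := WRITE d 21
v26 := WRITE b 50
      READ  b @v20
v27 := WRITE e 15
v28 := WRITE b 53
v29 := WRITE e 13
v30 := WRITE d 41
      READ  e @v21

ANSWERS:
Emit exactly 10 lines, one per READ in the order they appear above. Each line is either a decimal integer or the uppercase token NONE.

v1: WRITE e=4  (e history now [(1, 4)])
v2: WRITE c=0  (c history now [(2, 0)])
READ b @v2: history=[] -> no version <= 2 -> NONE
v3: WRITE c=13  (c history now [(2, 0), (3, 13)])
v4: WRITE d=32  (d history now [(4, 32)])
READ d @v1: history=[(4, 32)] -> no version <= 1 -> NONE
v5: WRITE b=10  (b history now [(5, 10)])
v6: WRITE b=2  (b history now [(5, 10), (6, 2)])
v7: WRITE d=18  (d history now [(4, 32), (7, 18)])
READ e @v6: history=[(1, 4)] -> pick v1 -> 4
READ c @v5: history=[(2, 0), (3, 13)] -> pick v3 -> 13
v8: WRITE a=50  (a history now [(8, 50)])
v9: WRITE e=16  (e history now [(1, 4), (9, 16)])
READ c @v5: history=[(2, 0), (3, 13)] -> pick v3 -> 13
v10: WRITE d=30  (d history now [(4, 32), (7, 18), (10, 30)])
v11: WRITE e=43  (e history now [(1, 4), (9, 16), (11, 43)])
v12: WRITE c=28  (c history now [(2, 0), (3, 13), (12, 28)])
READ e @v2: history=[(1, 4), (9, 16), (11, 43)] -> pick v1 -> 4
v13: WRITE b=20  (b history now [(5, 10), (6, 2), (13, 20)])
v14: WRITE b=4  (b history now [(5, 10), (6, 2), (13, 20), (14, 4)])
READ d @v8: history=[(4, 32), (7, 18), (10, 30)] -> pick v7 -> 18
v15: WRITE d=7  (d history now [(4, 32), (7, 18), (10, 30), (15, 7)])
v16: WRITE e=57  (e history now [(1, 4), (9, 16), (11, 43), (16, 57)])
v17: WRITE a=39  (a history now [(8, 50), (17, 39)])
v18: WRITE b=59  (b history now [(5, 10), (6, 2), (13, 20), (14, 4), (18, 59)])
READ c @v2: history=[(2, 0), (3, 13), (12, 28)] -> pick v2 -> 0
v19: WRITE d=21  (d history now [(4, 32), (7, 18), (10, 30), (15, 7), (19, 21)])
v20: WRITE e=47  (e history now [(1, 4), (9, 16), (11, 43), (16, 57), (20, 47)])
v21: WRITE b=19  (b history now [(5, 10), (6, 2), (13, 20), (14, 4), (18, 59), (21, 19)])
v22: WRITE d=24  (d history now [(4, 32), (7, 18), (10, 30), (15, 7), (19, 21), (22, 24)])
v23: WRITE c=62  (c history now [(2, 0), (3, 13), (12, 28), (23, 62)])
v24: WRITE d=52  (d history now [(4, 32), (7, 18), (10, 30), (15, 7), (19, 21), (22, 24), (24, 52)])
v25: WRITE d=21  (d history now [(4, 32), (7, 18), (10, 30), (15, 7), (19, 21), (22, 24), (24, 52), (25, 21)])
v26: WRITE b=50  (b history now [(5, 10), (6, 2), (13, 20), (14, 4), (18, 59), (21, 19), (26, 50)])
READ b @v20: history=[(5, 10), (6, 2), (13, 20), (14, 4), (18, 59), (21, 19), (26, 50)] -> pick v18 -> 59
v27: WRITE e=15  (e history now [(1, 4), (9, 16), (11, 43), (16, 57), (20, 47), (27, 15)])
v28: WRITE b=53  (b history now [(5, 10), (6, 2), (13, 20), (14, 4), (18, 59), (21, 19), (26, 50), (28, 53)])
v29: WRITE e=13  (e history now [(1, 4), (9, 16), (11, 43), (16, 57), (20, 47), (27, 15), (29, 13)])
v30: WRITE d=41  (d history now [(4, 32), (7, 18), (10, 30), (15, 7), (19, 21), (22, 24), (24, 52), (25, 21), (30, 41)])
READ e @v21: history=[(1, 4), (9, 16), (11, 43), (16, 57), (20, 47), (27, 15), (29, 13)] -> pick v20 -> 47

Answer: NONE
NONE
4
13
13
4
18
0
59
47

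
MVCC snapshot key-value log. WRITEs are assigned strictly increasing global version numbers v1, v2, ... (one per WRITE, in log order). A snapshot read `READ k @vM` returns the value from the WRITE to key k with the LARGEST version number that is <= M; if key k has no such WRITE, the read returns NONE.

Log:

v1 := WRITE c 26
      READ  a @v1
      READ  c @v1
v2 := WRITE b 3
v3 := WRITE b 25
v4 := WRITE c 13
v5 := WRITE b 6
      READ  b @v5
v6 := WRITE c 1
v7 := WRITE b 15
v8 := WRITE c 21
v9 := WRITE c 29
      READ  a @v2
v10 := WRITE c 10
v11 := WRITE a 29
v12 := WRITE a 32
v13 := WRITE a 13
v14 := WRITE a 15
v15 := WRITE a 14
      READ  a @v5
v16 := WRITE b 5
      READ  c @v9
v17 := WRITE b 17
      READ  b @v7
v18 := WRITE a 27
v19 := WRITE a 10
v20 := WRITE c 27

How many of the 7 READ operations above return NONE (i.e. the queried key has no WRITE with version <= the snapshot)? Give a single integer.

v1: WRITE c=26  (c history now [(1, 26)])
READ a @v1: history=[] -> no version <= 1 -> NONE
READ c @v1: history=[(1, 26)] -> pick v1 -> 26
v2: WRITE b=3  (b history now [(2, 3)])
v3: WRITE b=25  (b history now [(2, 3), (3, 25)])
v4: WRITE c=13  (c history now [(1, 26), (4, 13)])
v5: WRITE b=6  (b history now [(2, 3), (3, 25), (5, 6)])
READ b @v5: history=[(2, 3), (3, 25), (5, 6)] -> pick v5 -> 6
v6: WRITE c=1  (c history now [(1, 26), (4, 13), (6, 1)])
v7: WRITE b=15  (b history now [(2, 3), (3, 25), (5, 6), (7, 15)])
v8: WRITE c=21  (c history now [(1, 26), (4, 13), (6, 1), (8, 21)])
v9: WRITE c=29  (c history now [(1, 26), (4, 13), (6, 1), (8, 21), (9, 29)])
READ a @v2: history=[] -> no version <= 2 -> NONE
v10: WRITE c=10  (c history now [(1, 26), (4, 13), (6, 1), (8, 21), (9, 29), (10, 10)])
v11: WRITE a=29  (a history now [(11, 29)])
v12: WRITE a=32  (a history now [(11, 29), (12, 32)])
v13: WRITE a=13  (a history now [(11, 29), (12, 32), (13, 13)])
v14: WRITE a=15  (a history now [(11, 29), (12, 32), (13, 13), (14, 15)])
v15: WRITE a=14  (a history now [(11, 29), (12, 32), (13, 13), (14, 15), (15, 14)])
READ a @v5: history=[(11, 29), (12, 32), (13, 13), (14, 15), (15, 14)] -> no version <= 5 -> NONE
v16: WRITE b=5  (b history now [(2, 3), (3, 25), (5, 6), (7, 15), (16, 5)])
READ c @v9: history=[(1, 26), (4, 13), (6, 1), (8, 21), (9, 29), (10, 10)] -> pick v9 -> 29
v17: WRITE b=17  (b history now [(2, 3), (3, 25), (5, 6), (7, 15), (16, 5), (17, 17)])
READ b @v7: history=[(2, 3), (3, 25), (5, 6), (7, 15), (16, 5), (17, 17)] -> pick v7 -> 15
v18: WRITE a=27  (a history now [(11, 29), (12, 32), (13, 13), (14, 15), (15, 14), (18, 27)])
v19: WRITE a=10  (a history now [(11, 29), (12, 32), (13, 13), (14, 15), (15, 14), (18, 27), (19, 10)])
v20: WRITE c=27  (c history now [(1, 26), (4, 13), (6, 1), (8, 21), (9, 29), (10, 10), (20, 27)])
Read results in order: ['NONE', '26', '6', 'NONE', 'NONE', '29', '15']
NONE count = 3

Answer: 3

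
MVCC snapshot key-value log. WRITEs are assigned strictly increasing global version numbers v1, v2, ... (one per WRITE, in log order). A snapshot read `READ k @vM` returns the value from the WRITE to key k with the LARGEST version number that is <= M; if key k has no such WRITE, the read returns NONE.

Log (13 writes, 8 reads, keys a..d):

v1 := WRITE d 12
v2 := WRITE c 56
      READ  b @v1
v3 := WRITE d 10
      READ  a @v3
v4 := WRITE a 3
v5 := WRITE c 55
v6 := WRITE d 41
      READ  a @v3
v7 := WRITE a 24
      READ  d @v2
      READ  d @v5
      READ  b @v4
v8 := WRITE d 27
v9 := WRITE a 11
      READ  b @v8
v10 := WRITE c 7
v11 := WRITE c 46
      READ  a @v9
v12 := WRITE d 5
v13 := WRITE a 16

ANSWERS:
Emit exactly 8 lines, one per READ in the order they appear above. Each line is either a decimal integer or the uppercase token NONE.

v1: WRITE d=12  (d history now [(1, 12)])
v2: WRITE c=56  (c history now [(2, 56)])
READ b @v1: history=[] -> no version <= 1 -> NONE
v3: WRITE d=10  (d history now [(1, 12), (3, 10)])
READ a @v3: history=[] -> no version <= 3 -> NONE
v4: WRITE a=3  (a history now [(4, 3)])
v5: WRITE c=55  (c history now [(2, 56), (5, 55)])
v6: WRITE d=41  (d history now [(1, 12), (3, 10), (6, 41)])
READ a @v3: history=[(4, 3)] -> no version <= 3 -> NONE
v7: WRITE a=24  (a history now [(4, 3), (7, 24)])
READ d @v2: history=[(1, 12), (3, 10), (6, 41)] -> pick v1 -> 12
READ d @v5: history=[(1, 12), (3, 10), (6, 41)] -> pick v3 -> 10
READ b @v4: history=[] -> no version <= 4 -> NONE
v8: WRITE d=27  (d history now [(1, 12), (3, 10), (6, 41), (8, 27)])
v9: WRITE a=11  (a history now [(4, 3), (7, 24), (9, 11)])
READ b @v8: history=[] -> no version <= 8 -> NONE
v10: WRITE c=7  (c history now [(2, 56), (5, 55), (10, 7)])
v11: WRITE c=46  (c history now [(2, 56), (5, 55), (10, 7), (11, 46)])
READ a @v9: history=[(4, 3), (7, 24), (9, 11)] -> pick v9 -> 11
v12: WRITE d=5  (d history now [(1, 12), (3, 10), (6, 41), (8, 27), (12, 5)])
v13: WRITE a=16  (a history now [(4, 3), (7, 24), (9, 11), (13, 16)])

Answer: NONE
NONE
NONE
12
10
NONE
NONE
11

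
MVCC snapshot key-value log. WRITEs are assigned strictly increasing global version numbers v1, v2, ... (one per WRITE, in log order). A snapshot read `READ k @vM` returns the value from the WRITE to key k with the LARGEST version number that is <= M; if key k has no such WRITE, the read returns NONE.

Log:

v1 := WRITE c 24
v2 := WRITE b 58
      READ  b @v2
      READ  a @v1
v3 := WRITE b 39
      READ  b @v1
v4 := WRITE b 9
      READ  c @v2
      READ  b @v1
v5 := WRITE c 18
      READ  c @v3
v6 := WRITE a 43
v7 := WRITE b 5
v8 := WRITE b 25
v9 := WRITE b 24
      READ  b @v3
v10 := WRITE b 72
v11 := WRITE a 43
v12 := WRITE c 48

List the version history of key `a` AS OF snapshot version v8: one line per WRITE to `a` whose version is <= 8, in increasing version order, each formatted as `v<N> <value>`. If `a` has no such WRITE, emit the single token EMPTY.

Scan writes for key=a with version <= 8:
  v1 WRITE c 24 -> skip
  v2 WRITE b 58 -> skip
  v3 WRITE b 39 -> skip
  v4 WRITE b 9 -> skip
  v5 WRITE c 18 -> skip
  v6 WRITE a 43 -> keep
  v7 WRITE b 5 -> skip
  v8 WRITE b 25 -> skip
  v9 WRITE b 24 -> skip
  v10 WRITE b 72 -> skip
  v11 WRITE a 43 -> drop (> snap)
  v12 WRITE c 48 -> skip
Collected: [(6, 43)]

Answer: v6 43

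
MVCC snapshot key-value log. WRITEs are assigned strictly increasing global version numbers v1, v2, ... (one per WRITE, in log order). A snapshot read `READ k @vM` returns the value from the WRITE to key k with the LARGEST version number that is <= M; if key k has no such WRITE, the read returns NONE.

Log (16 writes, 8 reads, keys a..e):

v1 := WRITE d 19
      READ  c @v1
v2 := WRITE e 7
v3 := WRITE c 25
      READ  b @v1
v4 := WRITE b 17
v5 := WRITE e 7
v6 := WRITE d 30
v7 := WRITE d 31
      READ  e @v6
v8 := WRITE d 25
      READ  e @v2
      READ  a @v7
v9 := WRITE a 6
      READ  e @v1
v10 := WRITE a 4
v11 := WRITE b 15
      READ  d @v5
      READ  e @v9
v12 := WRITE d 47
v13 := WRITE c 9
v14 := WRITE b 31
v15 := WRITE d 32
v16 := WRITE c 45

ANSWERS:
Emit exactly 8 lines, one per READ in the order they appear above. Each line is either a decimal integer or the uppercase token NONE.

v1: WRITE d=19  (d history now [(1, 19)])
READ c @v1: history=[] -> no version <= 1 -> NONE
v2: WRITE e=7  (e history now [(2, 7)])
v3: WRITE c=25  (c history now [(3, 25)])
READ b @v1: history=[] -> no version <= 1 -> NONE
v4: WRITE b=17  (b history now [(4, 17)])
v5: WRITE e=7  (e history now [(2, 7), (5, 7)])
v6: WRITE d=30  (d history now [(1, 19), (6, 30)])
v7: WRITE d=31  (d history now [(1, 19), (6, 30), (7, 31)])
READ e @v6: history=[(2, 7), (5, 7)] -> pick v5 -> 7
v8: WRITE d=25  (d history now [(1, 19), (6, 30), (7, 31), (8, 25)])
READ e @v2: history=[(2, 7), (5, 7)] -> pick v2 -> 7
READ a @v7: history=[] -> no version <= 7 -> NONE
v9: WRITE a=6  (a history now [(9, 6)])
READ e @v1: history=[(2, 7), (5, 7)] -> no version <= 1 -> NONE
v10: WRITE a=4  (a history now [(9, 6), (10, 4)])
v11: WRITE b=15  (b history now [(4, 17), (11, 15)])
READ d @v5: history=[(1, 19), (6, 30), (7, 31), (8, 25)] -> pick v1 -> 19
READ e @v9: history=[(2, 7), (5, 7)] -> pick v5 -> 7
v12: WRITE d=47  (d history now [(1, 19), (6, 30), (7, 31), (8, 25), (12, 47)])
v13: WRITE c=9  (c history now [(3, 25), (13, 9)])
v14: WRITE b=31  (b history now [(4, 17), (11, 15), (14, 31)])
v15: WRITE d=32  (d history now [(1, 19), (6, 30), (7, 31), (8, 25), (12, 47), (15, 32)])
v16: WRITE c=45  (c history now [(3, 25), (13, 9), (16, 45)])

Answer: NONE
NONE
7
7
NONE
NONE
19
7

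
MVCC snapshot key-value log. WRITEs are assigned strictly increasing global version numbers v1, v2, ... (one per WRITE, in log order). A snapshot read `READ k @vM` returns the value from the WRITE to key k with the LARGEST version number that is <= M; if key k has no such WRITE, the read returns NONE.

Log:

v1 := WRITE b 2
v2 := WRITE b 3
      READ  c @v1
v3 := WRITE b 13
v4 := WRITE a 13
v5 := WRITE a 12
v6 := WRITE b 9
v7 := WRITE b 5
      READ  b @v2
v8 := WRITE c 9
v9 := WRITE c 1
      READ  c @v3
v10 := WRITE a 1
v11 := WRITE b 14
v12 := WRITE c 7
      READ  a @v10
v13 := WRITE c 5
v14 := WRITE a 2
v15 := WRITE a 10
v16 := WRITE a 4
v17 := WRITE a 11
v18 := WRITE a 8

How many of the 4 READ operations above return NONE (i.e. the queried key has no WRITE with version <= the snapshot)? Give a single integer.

Answer: 2

Derivation:
v1: WRITE b=2  (b history now [(1, 2)])
v2: WRITE b=3  (b history now [(1, 2), (2, 3)])
READ c @v1: history=[] -> no version <= 1 -> NONE
v3: WRITE b=13  (b history now [(1, 2), (2, 3), (3, 13)])
v4: WRITE a=13  (a history now [(4, 13)])
v5: WRITE a=12  (a history now [(4, 13), (5, 12)])
v6: WRITE b=9  (b history now [(1, 2), (2, 3), (3, 13), (6, 9)])
v7: WRITE b=5  (b history now [(1, 2), (2, 3), (3, 13), (6, 9), (7, 5)])
READ b @v2: history=[(1, 2), (2, 3), (3, 13), (6, 9), (7, 5)] -> pick v2 -> 3
v8: WRITE c=9  (c history now [(8, 9)])
v9: WRITE c=1  (c history now [(8, 9), (9, 1)])
READ c @v3: history=[(8, 9), (9, 1)] -> no version <= 3 -> NONE
v10: WRITE a=1  (a history now [(4, 13), (5, 12), (10, 1)])
v11: WRITE b=14  (b history now [(1, 2), (2, 3), (3, 13), (6, 9), (7, 5), (11, 14)])
v12: WRITE c=7  (c history now [(8, 9), (9, 1), (12, 7)])
READ a @v10: history=[(4, 13), (5, 12), (10, 1)] -> pick v10 -> 1
v13: WRITE c=5  (c history now [(8, 9), (9, 1), (12, 7), (13, 5)])
v14: WRITE a=2  (a history now [(4, 13), (5, 12), (10, 1), (14, 2)])
v15: WRITE a=10  (a history now [(4, 13), (5, 12), (10, 1), (14, 2), (15, 10)])
v16: WRITE a=4  (a history now [(4, 13), (5, 12), (10, 1), (14, 2), (15, 10), (16, 4)])
v17: WRITE a=11  (a history now [(4, 13), (5, 12), (10, 1), (14, 2), (15, 10), (16, 4), (17, 11)])
v18: WRITE a=8  (a history now [(4, 13), (5, 12), (10, 1), (14, 2), (15, 10), (16, 4), (17, 11), (18, 8)])
Read results in order: ['NONE', '3', 'NONE', '1']
NONE count = 2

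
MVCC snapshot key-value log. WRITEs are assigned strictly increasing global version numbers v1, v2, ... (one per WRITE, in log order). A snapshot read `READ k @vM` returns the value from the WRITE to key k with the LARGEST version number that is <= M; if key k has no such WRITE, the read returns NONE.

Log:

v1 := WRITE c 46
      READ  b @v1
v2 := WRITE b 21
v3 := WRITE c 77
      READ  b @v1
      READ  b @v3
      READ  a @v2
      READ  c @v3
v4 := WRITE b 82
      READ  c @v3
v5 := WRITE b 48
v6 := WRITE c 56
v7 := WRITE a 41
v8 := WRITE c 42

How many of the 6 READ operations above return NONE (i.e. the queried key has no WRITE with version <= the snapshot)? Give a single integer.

v1: WRITE c=46  (c history now [(1, 46)])
READ b @v1: history=[] -> no version <= 1 -> NONE
v2: WRITE b=21  (b history now [(2, 21)])
v3: WRITE c=77  (c history now [(1, 46), (3, 77)])
READ b @v1: history=[(2, 21)] -> no version <= 1 -> NONE
READ b @v3: history=[(2, 21)] -> pick v2 -> 21
READ a @v2: history=[] -> no version <= 2 -> NONE
READ c @v3: history=[(1, 46), (3, 77)] -> pick v3 -> 77
v4: WRITE b=82  (b history now [(2, 21), (4, 82)])
READ c @v3: history=[(1, 46), (3, 77)] -> pick v3 -> 77
v5: WRITE b=48  (b history now [(2, 21), (4, 82), (5, 48)])
v6: WRITE c=56  (c history now [(1, 46), (3, 77), (6, 56)])
v7: WRITE a=41  (a history now [(7, 41)])
v8: WRITE c=42  (c history now [(1, 46), (3, 77), (6, 56), (8, 42)])
Read results in order: ['NONE', 'NONE', '21', 'NONE', '77', '77']
NONE count = 3

Answer: 3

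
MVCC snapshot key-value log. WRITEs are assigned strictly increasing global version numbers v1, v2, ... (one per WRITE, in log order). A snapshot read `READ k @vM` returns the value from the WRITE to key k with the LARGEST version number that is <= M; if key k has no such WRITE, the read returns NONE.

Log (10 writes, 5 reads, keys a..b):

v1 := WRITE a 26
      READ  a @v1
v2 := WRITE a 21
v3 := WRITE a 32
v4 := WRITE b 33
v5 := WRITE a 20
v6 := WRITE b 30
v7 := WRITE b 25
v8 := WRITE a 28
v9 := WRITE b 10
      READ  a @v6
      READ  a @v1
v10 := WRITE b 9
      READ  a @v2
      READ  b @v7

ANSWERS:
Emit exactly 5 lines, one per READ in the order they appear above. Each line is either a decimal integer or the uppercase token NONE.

Answer: 26
20
26
21
25

Derivation:
v1: WRITE a=26  (a history now [(1, 26)])
READ a @v1: history=[(1, 26)] -> pick v1 -> 26
v2: WRITE a=21  (a history now [(1, 26), (2, 21)])
v3: WRITE a=32  (a history now [(1, 26), (2, 21), (3, 32)])
v4: WRITE b=33  (b history now [(4, 33)])
v5: WRITE a=20  (a history now [(1, 26), (2, 21), (3, 32), (5, 20)])
v6: WRITE b=30  (b history now [(4, 33), (6, 30)])
v7: WRITE b=25  (b history now [(4, 33), (6, 30), (7, 25)])
v8: WRITE a=28  (a history now [(1, 26), (2, 21), (3, 32), (5, 20), (8, 28)])
v9: WRITE b=10  (b history now [(4, 33), (6, 30), (7, 25), (9, 10)])
READ a @v6: history=[(1, 26), (2, 21), (3, 32), (5, 20), (8, 28)] -> pick v5 -> 20
READ a @v1: history=[(1, 26), (2, 21), (3, 32), (5, 20), (8, 28)] -> pick v1 -> 26
v10: WRITE b=9  (b history now [(4, 33), (6, 30), (7, 25), (9, 10), (10, 9)])
READ a @v2: history=[(1, 26), (2, 21), (3, 32), (5, 20), (8, 28)] -> pick v2 -> 21
READ b @v7: history=[(4, 33), (6, 30), (7, 25), (9, 10), (10, 9)] -> pick v7 -> 25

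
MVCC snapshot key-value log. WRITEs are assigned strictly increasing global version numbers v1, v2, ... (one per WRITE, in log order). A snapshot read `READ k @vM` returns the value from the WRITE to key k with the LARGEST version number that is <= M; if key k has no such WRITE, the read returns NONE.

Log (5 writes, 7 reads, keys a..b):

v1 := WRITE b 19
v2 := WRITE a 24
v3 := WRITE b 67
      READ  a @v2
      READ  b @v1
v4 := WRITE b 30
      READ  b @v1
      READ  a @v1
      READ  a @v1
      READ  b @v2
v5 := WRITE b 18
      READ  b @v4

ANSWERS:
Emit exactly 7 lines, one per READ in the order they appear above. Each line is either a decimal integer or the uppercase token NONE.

v1: WRITE b=19  (b history now [(1, 19)])
v2: WRITE a=24  (a history now [(2, 24)])
v3: WRITE b=67  (b history now [(1, 19), (3, 67)])
READ a @v2: history=[(2, 24)] -> pick v2 -> 24
READ b @v1: history=[(1, 19), (3, 67)] -> pick v1 -> 19
v4: WRITE b=30  (b history now [(1, 19), (3, 67), (4, 30)])
READ b @v1: history=[(1, 19), (3, 67), (4, 30)] -> pick v1 -> 19
READ a @v1: history=[(2, 24)] -> no version <= 1 -> NONE
READ a @v1: history=[(2, 24)] -> no version <= 1 -> NONE
READ b @v2: history=[(1, 19), (3, 67), (4, 30)] -> pick v1 -> 19
v5: WRITE b=18  (b history now [(1, 19), (3, 67), (4, 30), (5, 18)])
READ b @v4: history=[(1, 19), (3, 67), (4, 30), (5, 18)] -> pick v4 -> 30

Answer: 24
19
19
NONE
NONE
19
30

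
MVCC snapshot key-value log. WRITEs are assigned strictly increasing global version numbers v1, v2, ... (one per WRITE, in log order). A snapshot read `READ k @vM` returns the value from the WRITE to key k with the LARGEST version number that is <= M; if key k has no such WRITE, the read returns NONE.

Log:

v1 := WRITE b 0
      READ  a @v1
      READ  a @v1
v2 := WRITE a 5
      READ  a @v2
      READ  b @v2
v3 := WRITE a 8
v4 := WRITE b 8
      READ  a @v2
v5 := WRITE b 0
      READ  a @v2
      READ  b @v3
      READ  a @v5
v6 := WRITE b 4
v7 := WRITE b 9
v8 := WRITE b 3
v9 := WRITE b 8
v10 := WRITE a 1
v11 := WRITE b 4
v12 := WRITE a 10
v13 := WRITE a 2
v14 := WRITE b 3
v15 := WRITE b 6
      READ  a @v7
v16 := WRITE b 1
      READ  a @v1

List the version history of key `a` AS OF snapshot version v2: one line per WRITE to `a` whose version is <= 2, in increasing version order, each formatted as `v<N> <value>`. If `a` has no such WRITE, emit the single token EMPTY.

Answer: v2 5

Derivation:
Scan writes for key=a with version <= 2:
  v1 WRITE b 0 -> skip
  v2 WRITE a 5 -> keep
  v3 WRITE a 8 -> drop (> snap)
  v4 WRITE b 8 -> skip
  v5 WRITE b 0 -> skip
  v6 WRITE b 4 -> skip
  v7 WRITE b 9 -> skip
  v8 WRITE b 3 -> skip
  v9 WRITE b 8 -> skip
  v10 WRITE a 1 -> drop (> snap)
  v11 WRITE b 4 -> skip
  v12 WRITE a 10 -> drop (> snap)
  v13 WRITE a 2 -> drop (> snap)
  v14 WRITE b 3 -> skip
  v15 WRITE b 6 -> skip
  v16 WRITE b 1 -> skip
Collected: [(2, 5)]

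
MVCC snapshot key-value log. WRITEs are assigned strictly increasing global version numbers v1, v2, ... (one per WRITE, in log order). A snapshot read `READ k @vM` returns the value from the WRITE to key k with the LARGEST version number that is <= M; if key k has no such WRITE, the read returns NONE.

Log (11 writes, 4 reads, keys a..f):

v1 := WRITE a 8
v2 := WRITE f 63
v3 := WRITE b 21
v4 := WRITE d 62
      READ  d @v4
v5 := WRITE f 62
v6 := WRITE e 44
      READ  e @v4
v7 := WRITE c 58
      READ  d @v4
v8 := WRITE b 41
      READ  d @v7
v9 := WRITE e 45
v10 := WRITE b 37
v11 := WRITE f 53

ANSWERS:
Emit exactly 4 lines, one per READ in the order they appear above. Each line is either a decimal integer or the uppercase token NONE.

Answer: 62
NONE
62
62

Derivation:
v1: WRITE a=8  (a history now [(1, 8)])
v2: WRITE f=63  (f history now [(2, 63)])
v3: WRITE b=21  (b history now [(3, 21)])
v4: WRITE d=62  (d history now [(4, 62)])
READ d @v4: history=[(4, 62)] -> pick v4 -> 62
v5: WRITE f=62  (f history now [(2, 63), (5, 62)])
v6: WRITE e=44  (e history now [(6, 44)])
READ e @v4: history=[(6, 44)] -> no version <= 4 -> NONE
v7: WRITE c=58  (c history now [(7, 58)])
READ d @v4: history=[(4, 62)] -> pick v4 -> 62
v8: WRITE b=41  (b history now [(3, 21), (8, 41)])
READ d @v7: history=[(4, 62)] -> pick v4 -> 62
v9: WRITE e=45  (e history now [(6, 44), (9, 45)])
v10: WRITE b=37  (b history now [(3, 21), (8, 41), (10, 37)])
v11: WRITE f=53  (f history now [(2, 63), (5, 62), (11, 53)])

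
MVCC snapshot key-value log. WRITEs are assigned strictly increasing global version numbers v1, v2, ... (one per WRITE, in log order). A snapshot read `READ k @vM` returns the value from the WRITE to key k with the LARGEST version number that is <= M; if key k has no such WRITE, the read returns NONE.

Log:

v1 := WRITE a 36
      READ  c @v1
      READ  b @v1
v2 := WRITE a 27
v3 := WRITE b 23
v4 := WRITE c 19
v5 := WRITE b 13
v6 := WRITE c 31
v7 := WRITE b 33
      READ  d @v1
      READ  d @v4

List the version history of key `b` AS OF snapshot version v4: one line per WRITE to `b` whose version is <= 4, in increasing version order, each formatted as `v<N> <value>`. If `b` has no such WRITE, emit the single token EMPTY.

Scan writes for key=b with version <= 4:
  v1 WRITE a 36 -> skip
  v2 WRITE a 27 -> skip
  v3 WRITE b 23 -> keep
  v4 WRITE c 19 -> skip
  v5 WRITE b 13 -> drop (> snap)
  v6 WRITE c 31 -> skip
  v7 WRITE b 33 -> drop (> snap)
Collected: [(3, 23)]

Answer: v3 23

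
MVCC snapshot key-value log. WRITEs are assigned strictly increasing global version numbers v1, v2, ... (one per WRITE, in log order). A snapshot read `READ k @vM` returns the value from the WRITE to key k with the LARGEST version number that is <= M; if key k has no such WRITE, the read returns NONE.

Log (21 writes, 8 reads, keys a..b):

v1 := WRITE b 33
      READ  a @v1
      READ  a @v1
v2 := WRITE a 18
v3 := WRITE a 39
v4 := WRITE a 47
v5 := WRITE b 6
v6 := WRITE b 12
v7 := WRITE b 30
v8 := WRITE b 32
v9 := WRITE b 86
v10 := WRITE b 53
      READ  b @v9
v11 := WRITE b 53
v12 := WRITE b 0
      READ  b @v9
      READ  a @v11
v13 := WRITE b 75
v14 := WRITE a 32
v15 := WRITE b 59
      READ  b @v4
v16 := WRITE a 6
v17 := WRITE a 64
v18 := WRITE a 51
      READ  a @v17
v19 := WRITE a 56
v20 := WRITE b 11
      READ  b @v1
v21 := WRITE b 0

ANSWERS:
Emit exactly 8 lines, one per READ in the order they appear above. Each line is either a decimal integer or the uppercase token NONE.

Answer: NONE
NONE
86
86
47
33
64
33

Derivation:
v1: WRITE b=33  (b history now [(1, 33)])
READ a @v1: history=[] -> no version <= 1 -> NONE
READ a @v1: history=[] -> no version <= 1 -> NONE
v2: WRITE a=18  (a history now [(2, 18)])
v3: WRITE a=39  (a history now [(2, 18), (3, 39)])
v4: WRITE a=47  (a history now [(2, 18), (3, 39), (4, 47)])
v5: WRITE b=6  (b history now [(1, 33), (5, 6)])
v6: WRITE b=12  (b history now [(1, 33), (5, 6), (6, 12)])
v7: WRITE b=30  (b history now [(1, 33), (5, 6), (6, 12), (7, 30)])
v8: WRITE b=32  (b history now [(1, 33), (5, 6), (6, 12), (7, 30), (8, 32)])
v9: WRITE b=86  (b history now [(1, 33), (5, 6), (6, 12), (7, 30), (8, 32), (9, 86)])
v10: WRITE b=53  (b history now [(1, 33), (5, 6), (6, 12), (7, 30), (8, 32), (9, 86), (10, 53)])
READ b @v9: history=[(1, 33), (5, 6), (6, 12), (7, 30), (8, 32), (9, 86), (10, 53)] -> pick v9 -> 86
v11: WRITE b=53  (b history now [(1, 33), (5, 6), (6, 12), (7, 30), (8, 32), (9, 86), (10, 53), (11, 53)])
v12: WRITE b=0  (b history now [(1, 33), (5, 6), (6, 12), (7, 30), (8, 32), (9, 86), (10, 53), (11, 53), (12, 0)])
READ b @v9: history=[(1, 33), (5, 6), (6, 12), (7, 30), (8, 32), (9, 86), (10, 53), (11, 53), (12, 0)] -> pick v9 -> 86
READ a @v11: history=[(2, 18), (3, 39), (4, 47)] -> pick v4 -> 47
v13: WRITE b=75  (b history now [(1, 33), (5, 6), (6, 12), (7, 30), (8, 32), (9, 86), (10, 53), (11, 53), (12, 0), (13, 75)])
v14: WRITE a=32  (a history now [(2, 18), (3, 39), (4, 47), (14, 32)])
v15: WRITE b=59  (b history now [(1, 33), (5, 6), (6, 12), (7, 30), (8, 32), (9, 86), (10, 53), (11, 53), (12, 0), (13, 75), (15, 59)])
READ b @v4: history=[(1, 33), (5, 6), (6, 12), (7, 30), (8, 32), (9, 86), (10, 53), (11, 53), (12, 0), (13, 75), (15, 59)] -> pick v1 -> 33
v16: WRITE a=6  (a history now [(2, 18), (3, 39), (4, 47), (14, 32), (16, 6)])
v17: WRITE a=64  (a history now [(2, 18), (3, 39), (4, 47), (14, 32), (16, 6), (17, 64)])
v18: WRITE a=51  (a history now [(2, 18), (3, 39), (4, 47), (14, 32), (16, 6), (17, 64), (18, 51)])
READ a @v17: history=[(2, 18), (3, 39), (4, 47), (14, 32), (16, 6), (17, 64), (18, 51)] -> pick v17 -> 64
v19: WRITE a=56  (a history now [(2, 18), (3, 39), (4, 47), (14, 32), (16, 6), (17, 64), (18, 51), (19, 56)])
v20: WRITE b=11  (b history now [(1, 33), (5, 6), (6, 12), (7, 30), (8, 32), (9, 86), (10, 53), (11, 53), (12, 0), (13, 75), (15, 59), (20, 11)])
READ b @v1: history=[(1, 33), (5, 6), (6, 12), (7, 30), (8, 32), (9, 86), (10, 53), (11, 53), (12, 0), (13, 75), (15, 59), (20, 11)] -> pick v1 -> 33
v21: WRITE b=0  (b history now [(1, 33), (5, 6), (6, 12), (7, 30), (8, 32), (9, 86), (10, 53), (11, 53), (12, 0), (13, 75), (15, 59), (20, 11), (21, 0)])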